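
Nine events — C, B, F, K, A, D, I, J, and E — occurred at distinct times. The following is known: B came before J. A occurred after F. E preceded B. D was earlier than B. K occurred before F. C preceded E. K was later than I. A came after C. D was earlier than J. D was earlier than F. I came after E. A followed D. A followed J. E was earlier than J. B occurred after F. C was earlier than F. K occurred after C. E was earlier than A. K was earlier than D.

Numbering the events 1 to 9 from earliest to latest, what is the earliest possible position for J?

B, C, D, E, F, I, and K must all come before J — 7 forced predecessors.
Nothing else is forced ahead of J, so its earliest slot is position 7 + 1 = 8.

8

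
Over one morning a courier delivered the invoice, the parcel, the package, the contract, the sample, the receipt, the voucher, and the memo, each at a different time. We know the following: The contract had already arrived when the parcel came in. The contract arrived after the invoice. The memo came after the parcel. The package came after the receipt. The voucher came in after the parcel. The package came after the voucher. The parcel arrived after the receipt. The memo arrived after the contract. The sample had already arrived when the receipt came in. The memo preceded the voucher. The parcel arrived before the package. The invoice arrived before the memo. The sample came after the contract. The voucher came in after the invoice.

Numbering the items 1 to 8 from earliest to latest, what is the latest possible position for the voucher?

7

The voucher must come before the package — 1 item forced after it.
Everything else can be placed before the voucher in some valid order, so the voucher can sit as late as position 8 − 1 = 7.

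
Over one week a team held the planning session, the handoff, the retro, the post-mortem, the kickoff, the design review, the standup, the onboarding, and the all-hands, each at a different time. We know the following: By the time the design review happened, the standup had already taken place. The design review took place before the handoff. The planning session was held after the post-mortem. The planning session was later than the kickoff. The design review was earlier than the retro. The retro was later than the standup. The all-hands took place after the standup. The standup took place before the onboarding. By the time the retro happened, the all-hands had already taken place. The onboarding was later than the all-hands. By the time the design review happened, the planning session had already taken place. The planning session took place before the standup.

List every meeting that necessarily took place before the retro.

the all-hands, the design review, the kickoff, the planning session, the post-mortem, the standup

Directly stated before the retro: the all-hands, the design review, and the standup.
The kickoff reaches the retro via the kickoff → the planning session → the standup → the retro.
The planning session reaches the retro via the planning session → the standup → the retro.
The post-mortem reaches the retro via the post-mortem → the planning session → the standup → the retro.
No chain forces the onboarding (or any of the others) ahead of the retro.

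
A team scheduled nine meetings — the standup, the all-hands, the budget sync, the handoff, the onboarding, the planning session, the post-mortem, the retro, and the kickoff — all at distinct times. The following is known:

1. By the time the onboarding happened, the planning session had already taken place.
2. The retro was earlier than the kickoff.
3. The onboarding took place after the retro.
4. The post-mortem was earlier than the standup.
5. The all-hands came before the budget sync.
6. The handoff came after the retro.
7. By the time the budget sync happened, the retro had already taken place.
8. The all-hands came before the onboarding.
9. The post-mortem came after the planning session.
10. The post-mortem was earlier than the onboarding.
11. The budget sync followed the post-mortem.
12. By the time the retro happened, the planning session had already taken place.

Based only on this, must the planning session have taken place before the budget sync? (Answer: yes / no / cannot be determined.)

yes

Chain the constraints: the planning session → the retro → the budget sync. Each link is directly stated, so the planning session comes before the budget sync.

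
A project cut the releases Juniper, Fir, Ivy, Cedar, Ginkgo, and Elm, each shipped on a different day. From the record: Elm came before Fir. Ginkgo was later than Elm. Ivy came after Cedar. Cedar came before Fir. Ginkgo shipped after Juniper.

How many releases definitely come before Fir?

2

Directly stated before Fir: Cedar and Elm.
No chain forces Ginkgo (or any of the others) ahead of Fir.
That's Cedar and Elm — 2 in all.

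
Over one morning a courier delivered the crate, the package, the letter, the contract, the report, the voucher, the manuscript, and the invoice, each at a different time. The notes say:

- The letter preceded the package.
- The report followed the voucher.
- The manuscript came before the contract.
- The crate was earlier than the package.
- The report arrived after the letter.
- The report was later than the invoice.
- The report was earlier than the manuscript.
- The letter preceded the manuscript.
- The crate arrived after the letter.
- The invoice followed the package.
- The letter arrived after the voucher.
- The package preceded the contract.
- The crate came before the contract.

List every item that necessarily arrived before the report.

the crate, the invoice, the letter, the package, the voucher

Directly stated before the report: the invoice, the letter, and the voucher.
The crate reaches the report via the crate → the package → the invoice → the report.
The package reaches the report via the package → the invoice → the report.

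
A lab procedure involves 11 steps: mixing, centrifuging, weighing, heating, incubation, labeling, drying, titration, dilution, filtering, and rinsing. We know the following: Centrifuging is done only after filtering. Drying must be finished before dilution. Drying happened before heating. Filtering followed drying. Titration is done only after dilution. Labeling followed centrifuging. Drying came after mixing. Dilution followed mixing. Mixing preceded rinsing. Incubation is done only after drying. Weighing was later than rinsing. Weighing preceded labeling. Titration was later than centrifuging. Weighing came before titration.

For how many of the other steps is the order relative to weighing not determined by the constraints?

6

Forced before weighing: mixing and rinsing; forced after weighing: labeling and titration.
That leaves centrifuging, dilution, drying, filtering, heating, and incubation with no forced order relative to weighing — 6.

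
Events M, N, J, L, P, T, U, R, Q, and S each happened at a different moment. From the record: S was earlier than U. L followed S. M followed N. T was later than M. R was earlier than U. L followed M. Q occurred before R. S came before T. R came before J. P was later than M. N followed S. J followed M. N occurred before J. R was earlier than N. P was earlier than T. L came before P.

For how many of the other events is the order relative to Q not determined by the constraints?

1

Forced after Q: J, L, M, N, P, R, T, and U.
That leaves S with no forced order relative to Q — 1.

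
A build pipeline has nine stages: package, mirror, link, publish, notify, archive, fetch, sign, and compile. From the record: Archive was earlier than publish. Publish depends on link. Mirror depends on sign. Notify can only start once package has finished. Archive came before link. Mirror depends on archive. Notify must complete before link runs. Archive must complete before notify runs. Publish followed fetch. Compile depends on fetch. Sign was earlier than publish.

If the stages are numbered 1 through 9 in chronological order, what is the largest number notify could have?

7

Notify must come before link and publish — 2 stages forced after it.
Everything else can be placed before notify in some valid order, so notify can sit as late as position 9 − 2 = 7.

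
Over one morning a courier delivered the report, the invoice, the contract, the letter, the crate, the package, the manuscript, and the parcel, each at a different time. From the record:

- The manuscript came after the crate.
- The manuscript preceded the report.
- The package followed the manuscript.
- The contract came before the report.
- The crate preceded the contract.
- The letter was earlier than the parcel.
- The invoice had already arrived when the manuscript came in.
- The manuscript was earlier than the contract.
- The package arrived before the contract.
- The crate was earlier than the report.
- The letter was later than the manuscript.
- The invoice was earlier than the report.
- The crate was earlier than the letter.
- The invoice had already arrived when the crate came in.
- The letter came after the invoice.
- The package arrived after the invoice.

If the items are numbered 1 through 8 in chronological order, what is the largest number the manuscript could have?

The manuscript must come before the contract, the letter, the package, the parcel, and the report — 5 items forced after it.
Everything else can be placed before the manuscript in some valid order, so the manuscript can sit as late as position 8 − 5 = 3.

3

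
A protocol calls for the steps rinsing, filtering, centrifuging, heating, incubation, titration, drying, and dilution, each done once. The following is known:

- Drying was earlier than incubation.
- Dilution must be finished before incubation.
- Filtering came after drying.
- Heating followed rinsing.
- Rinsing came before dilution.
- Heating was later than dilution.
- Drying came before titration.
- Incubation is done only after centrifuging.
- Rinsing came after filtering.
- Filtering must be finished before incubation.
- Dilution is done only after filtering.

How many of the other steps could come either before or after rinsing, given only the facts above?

Forced before rinsing: drying and filtering; forced after rinsing: dilution, heating, and incubation.
That leaves centrifuging and titration with no forced order relative to rinsing — 2.

2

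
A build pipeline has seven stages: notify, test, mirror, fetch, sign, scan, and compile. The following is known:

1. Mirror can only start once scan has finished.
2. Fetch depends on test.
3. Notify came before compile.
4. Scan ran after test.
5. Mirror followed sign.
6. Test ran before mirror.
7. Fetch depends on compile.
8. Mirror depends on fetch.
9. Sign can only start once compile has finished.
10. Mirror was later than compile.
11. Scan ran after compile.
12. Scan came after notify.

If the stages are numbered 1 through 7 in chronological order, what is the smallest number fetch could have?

Compile, notify, and test must all come before fetch — 3 forced predecessors.
Nothing else is forced ahead of fetch, so its earliest slot is position 3 + 1 = 4.

4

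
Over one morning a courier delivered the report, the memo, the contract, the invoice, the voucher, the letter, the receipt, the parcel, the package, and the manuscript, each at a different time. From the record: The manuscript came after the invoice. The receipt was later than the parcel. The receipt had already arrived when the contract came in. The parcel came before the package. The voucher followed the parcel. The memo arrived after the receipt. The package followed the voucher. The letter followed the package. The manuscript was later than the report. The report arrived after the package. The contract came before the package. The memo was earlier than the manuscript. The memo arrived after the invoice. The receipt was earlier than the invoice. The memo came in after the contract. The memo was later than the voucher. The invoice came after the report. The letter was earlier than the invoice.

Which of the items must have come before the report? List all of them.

Directly stated before the report: the package.
The contract reaches the report via the contract → the package → the report.
The parcel reaches the report via the parcel → the package → the report.
The receipt reaches the report via the receipt → the contract → the package → the report.
Likewise the voucher reaches the report by chaining the stated constraints.

the contract, the package, the parcel, the receipt, the voucher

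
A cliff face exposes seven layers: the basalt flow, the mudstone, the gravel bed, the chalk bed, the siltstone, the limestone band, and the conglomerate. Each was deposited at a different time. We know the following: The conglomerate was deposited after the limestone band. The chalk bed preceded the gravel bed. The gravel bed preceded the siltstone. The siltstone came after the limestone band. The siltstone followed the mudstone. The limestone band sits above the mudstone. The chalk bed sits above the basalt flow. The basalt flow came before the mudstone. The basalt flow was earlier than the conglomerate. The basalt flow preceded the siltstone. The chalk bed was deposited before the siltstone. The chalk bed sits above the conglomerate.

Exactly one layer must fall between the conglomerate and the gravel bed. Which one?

the chalk bed

Tracing the constraints gives the conglomerate → the chalk bed → the gravel bed, so the chalk bed sits after the conglomerate and before the gravel bed.
No other layer is forced both after the conglomerate and before the gravel bed.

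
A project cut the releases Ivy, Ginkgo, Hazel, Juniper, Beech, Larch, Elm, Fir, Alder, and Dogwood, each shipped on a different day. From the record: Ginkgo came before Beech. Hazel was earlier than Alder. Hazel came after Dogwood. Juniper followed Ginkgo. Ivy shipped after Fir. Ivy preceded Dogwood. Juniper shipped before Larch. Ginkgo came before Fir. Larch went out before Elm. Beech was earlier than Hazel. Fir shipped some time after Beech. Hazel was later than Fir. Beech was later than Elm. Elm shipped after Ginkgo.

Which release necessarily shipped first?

Ginkgo

Ginkgo has a chain of constraints placing it before every other release, so Ginkgo must be first.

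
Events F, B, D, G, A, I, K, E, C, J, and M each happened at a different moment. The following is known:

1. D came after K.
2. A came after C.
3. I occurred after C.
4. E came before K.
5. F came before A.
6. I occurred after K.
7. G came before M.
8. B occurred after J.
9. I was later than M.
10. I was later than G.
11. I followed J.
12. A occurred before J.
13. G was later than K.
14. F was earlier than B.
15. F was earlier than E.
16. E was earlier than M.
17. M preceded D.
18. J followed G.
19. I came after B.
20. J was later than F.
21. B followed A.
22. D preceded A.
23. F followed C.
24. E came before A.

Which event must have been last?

I

Every other event has a chain of constraints placing it before I, so I is last.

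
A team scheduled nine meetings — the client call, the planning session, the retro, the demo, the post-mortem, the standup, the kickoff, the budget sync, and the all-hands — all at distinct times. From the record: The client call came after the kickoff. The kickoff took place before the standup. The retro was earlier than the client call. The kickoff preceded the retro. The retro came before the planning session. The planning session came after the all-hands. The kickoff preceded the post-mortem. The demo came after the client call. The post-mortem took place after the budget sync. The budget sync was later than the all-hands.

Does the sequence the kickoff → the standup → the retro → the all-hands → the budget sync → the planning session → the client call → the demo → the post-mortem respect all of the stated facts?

yes

Check each stated constraint against the proposed order — e.g. the kickoff is ahead of the client call; the kickoff is ahead of the post-mortem. Every pair is in the required order; nothing is violated.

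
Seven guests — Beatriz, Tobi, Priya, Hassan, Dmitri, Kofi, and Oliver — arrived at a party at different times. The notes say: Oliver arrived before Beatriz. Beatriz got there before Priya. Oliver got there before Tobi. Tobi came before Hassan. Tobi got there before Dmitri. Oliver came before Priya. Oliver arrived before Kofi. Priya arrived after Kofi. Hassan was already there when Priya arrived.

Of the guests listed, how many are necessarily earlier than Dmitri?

Directly stated before Dmitri: Tobi.
Oliver reaches Dmitri via Oliver → Tobi → Dmitri.
No chain forces Beatriz (or any of the others) ahead of Dmitri.
That's Oliver and Tobi — 2 in all.

2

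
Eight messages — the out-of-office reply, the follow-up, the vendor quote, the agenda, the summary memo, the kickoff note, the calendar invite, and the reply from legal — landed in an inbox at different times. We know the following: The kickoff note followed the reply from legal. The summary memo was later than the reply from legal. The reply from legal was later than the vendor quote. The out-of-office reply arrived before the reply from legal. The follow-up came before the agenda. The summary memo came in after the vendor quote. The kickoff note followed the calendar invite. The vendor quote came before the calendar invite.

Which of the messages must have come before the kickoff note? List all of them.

Directly stated before the kickoff note: the calendar invite and the reply from legal.
The out-of-office reply reaches the kickoff note via the out-of-office reply → the reply from legal → the kickoff note.
The vendor quote reaches the kickoff note via the vendor quote → the calendar invite → the kickoff note.
No chain forces the agenda (or any of the others) ahead of the kickoff note.

the calendar invite, the out-of-office reply, the reply from legal, the vendor quote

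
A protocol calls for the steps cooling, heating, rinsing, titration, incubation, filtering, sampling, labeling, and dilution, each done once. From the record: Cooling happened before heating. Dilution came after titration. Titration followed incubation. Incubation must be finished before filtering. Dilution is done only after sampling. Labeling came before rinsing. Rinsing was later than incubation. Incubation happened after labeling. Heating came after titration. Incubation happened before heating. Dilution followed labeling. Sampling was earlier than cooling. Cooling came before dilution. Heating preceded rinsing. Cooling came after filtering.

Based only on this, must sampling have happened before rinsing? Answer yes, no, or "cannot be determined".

yes

Chain the constraints: sampling → cooling → heating → rinsing. Each link is directly stated, so sampling comes before rinsing.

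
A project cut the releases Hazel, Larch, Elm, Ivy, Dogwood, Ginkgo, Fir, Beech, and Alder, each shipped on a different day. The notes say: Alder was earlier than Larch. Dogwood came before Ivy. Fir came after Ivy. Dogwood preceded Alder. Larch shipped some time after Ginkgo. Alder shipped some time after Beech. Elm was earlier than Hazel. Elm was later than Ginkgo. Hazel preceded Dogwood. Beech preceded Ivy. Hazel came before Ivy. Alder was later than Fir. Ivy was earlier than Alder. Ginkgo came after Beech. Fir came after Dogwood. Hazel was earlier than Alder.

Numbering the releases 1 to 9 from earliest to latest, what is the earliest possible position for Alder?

8

Beech, Dogwood, Elm, Fir, Ginkgo, Hazel, and Ivy must all come before Alder — 7 forced predecessors.
Nothing else is forced ahead of Alder, so its earliest slot is position 7 + 1 = 8.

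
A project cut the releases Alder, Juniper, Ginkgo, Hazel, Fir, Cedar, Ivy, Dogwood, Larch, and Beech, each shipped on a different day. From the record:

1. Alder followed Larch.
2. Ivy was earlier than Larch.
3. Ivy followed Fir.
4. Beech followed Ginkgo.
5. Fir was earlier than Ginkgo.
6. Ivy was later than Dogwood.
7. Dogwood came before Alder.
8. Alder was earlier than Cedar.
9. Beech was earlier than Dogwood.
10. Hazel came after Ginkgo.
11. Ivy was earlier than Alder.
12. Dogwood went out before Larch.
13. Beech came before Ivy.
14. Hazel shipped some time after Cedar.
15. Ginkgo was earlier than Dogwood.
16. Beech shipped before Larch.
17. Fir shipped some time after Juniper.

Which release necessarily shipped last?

Hazel

Every other release has a chain of constraints placing it before Hazel, so Hazel is last.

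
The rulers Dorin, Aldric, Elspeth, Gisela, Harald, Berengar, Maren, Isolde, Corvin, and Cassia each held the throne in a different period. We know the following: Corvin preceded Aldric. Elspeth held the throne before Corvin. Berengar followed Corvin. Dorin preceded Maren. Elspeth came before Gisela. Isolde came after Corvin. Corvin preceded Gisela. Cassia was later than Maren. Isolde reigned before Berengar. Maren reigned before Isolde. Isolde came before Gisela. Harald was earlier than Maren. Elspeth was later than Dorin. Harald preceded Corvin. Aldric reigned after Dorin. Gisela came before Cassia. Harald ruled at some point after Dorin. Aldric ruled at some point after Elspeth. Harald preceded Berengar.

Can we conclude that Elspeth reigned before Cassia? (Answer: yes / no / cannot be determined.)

Chain the constraints: Elspeth → Gisela → Cassia. Each link is directly stated, so Elspeth comes before Cassia.

yes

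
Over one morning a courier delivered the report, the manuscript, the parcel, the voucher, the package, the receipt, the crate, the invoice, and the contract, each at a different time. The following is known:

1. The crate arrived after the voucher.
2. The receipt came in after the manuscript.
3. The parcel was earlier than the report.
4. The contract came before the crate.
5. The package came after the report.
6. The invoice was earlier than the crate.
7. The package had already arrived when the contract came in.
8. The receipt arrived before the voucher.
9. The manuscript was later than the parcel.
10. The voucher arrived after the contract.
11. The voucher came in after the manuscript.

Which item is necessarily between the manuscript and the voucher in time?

Tracing the constraints gives the manuscript → the receipt → the voucher, so the receipt sits after the manuscript and before the voucher.
No other item is forced both after the manuscript and before the voucher.

the receipt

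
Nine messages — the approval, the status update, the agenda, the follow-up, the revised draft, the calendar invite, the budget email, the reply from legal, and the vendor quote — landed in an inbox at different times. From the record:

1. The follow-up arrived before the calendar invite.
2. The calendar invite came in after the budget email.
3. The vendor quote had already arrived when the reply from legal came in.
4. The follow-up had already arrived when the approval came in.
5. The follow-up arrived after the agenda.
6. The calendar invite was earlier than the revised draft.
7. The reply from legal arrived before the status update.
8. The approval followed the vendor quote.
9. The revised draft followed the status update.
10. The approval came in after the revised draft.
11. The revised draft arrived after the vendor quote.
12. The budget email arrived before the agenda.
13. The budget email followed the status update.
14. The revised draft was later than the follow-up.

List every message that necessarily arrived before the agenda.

the budget email, the reply from legal, the status update, the vendor quote

Directly stated before the agenda: the budget email.
The reply from legal reaches the agenda via the reply from legal → the status update → the budget email → the agenda.
The status update reaches the agenda via the status update → the budget email → the agenda.
The vendor quote reaches the agenda via the vendor quote → the reply from legal → the status update → the budget email → the agenda.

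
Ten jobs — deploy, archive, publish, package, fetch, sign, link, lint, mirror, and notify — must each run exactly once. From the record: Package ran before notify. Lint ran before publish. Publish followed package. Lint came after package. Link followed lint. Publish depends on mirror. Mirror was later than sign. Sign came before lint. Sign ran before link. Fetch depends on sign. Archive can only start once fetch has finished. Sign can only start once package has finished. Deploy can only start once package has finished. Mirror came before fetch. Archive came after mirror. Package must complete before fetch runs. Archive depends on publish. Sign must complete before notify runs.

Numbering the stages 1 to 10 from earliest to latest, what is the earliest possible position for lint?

3

Package and sign must both come before lint — 2 forced predecessors.
Nothing else is forced ahead of lint, so its earliest slot is position 2 + 1 = 3.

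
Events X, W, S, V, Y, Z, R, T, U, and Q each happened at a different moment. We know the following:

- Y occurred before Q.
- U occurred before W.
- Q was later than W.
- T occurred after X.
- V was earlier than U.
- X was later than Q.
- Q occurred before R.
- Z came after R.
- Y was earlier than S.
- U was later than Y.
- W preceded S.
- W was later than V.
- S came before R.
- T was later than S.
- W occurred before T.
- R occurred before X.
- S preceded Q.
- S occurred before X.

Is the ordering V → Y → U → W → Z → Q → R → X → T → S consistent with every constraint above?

no

The constraints require S before T, but in the proposed sequence T appears ahead of S. That one violation is enough.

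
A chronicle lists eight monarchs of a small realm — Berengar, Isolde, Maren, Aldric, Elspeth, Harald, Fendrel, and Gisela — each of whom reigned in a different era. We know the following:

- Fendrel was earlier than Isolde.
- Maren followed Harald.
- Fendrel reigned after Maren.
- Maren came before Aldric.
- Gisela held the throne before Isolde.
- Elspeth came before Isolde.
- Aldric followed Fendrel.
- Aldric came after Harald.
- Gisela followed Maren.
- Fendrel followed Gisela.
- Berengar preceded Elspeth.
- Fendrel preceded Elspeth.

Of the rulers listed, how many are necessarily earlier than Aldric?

Directly stated before Aldric: Fendrel, Harald, and Maren.
Gisela reaches Aldric via Gisela → Fendrel → Aldric.
No chain forces Isolde (or any of the others) ahead of Aldric.
That's Fendrel, Gisela, Harald, and Maren — 4 in all.

4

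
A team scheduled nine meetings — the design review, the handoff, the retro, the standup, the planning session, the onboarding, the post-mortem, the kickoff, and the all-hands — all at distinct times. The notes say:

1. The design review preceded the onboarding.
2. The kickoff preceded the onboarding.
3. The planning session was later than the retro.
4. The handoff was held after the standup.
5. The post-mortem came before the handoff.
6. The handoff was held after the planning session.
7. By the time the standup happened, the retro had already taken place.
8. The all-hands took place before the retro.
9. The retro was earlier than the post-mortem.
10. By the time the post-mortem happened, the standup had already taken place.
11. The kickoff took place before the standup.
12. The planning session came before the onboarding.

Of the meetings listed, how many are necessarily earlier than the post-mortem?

4

Directly stated before the post-mortem: the retro and the standup.
The all-hands reaches the post-mortem via the all-hands → the retro → the post-mortem.
The kickoff reaches the post-mortem via the kickoff → the standup → the post-mortem.
No chain forces the planning session (or any of the others) ahead of the post-mortem.
That's the all-hands, the kickoff, the retro, and the standup — 4 in all.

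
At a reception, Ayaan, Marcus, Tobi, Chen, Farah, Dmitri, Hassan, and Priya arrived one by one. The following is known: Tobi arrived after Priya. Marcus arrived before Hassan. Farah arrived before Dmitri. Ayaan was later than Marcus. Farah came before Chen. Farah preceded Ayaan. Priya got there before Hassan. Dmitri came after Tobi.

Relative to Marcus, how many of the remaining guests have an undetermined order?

Forced after Marcus: Ayaan and Hassan.
That leaves Chen, Dmitri, Farah, Priya, and Tobi with no forced order relative to Marcus — 5.

5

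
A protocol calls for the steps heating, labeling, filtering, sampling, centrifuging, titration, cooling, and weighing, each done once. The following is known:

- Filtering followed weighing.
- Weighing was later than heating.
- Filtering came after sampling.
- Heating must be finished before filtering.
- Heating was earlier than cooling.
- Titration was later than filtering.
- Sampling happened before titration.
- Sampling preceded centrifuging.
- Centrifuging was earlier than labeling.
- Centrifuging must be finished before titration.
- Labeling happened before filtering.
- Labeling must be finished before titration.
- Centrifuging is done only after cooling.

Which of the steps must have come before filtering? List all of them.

Directly stated before filtering: heating, labeling, sampling, and weighing.
Centrifuging reaches filtering via centrifuging → labeling → filtering.
Cooling reaches filtering via cooling → centrifuging → labeling → filtering.

centrifuging, cooling, heating, labeling, sampling, weighing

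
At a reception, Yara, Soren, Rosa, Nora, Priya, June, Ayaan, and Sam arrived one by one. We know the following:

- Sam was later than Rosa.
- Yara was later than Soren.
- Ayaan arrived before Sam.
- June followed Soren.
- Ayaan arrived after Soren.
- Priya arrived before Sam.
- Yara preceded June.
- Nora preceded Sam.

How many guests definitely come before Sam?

Directly stated before Sam: Ayaan, Nora, Priya, and Rosa.
Soren reaches Sam via Soren → Ayaan → Sam.
That's Ayaan, Nora, Priya, Rosa, and Soren — 5 in all.

5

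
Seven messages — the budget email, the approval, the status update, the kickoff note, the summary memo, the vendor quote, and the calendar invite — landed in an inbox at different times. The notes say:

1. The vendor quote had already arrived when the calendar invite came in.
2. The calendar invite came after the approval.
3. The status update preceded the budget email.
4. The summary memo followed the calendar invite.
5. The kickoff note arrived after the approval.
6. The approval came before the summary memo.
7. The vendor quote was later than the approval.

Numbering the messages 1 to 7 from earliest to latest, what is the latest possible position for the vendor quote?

5

The vendor quote must come before the calendar invite and the summary memo — 2 messages forced after it.
Everything else can be placed before the vendor quote in some valid order, so the vendor quote can sit as late as position 7 − 2 = 5.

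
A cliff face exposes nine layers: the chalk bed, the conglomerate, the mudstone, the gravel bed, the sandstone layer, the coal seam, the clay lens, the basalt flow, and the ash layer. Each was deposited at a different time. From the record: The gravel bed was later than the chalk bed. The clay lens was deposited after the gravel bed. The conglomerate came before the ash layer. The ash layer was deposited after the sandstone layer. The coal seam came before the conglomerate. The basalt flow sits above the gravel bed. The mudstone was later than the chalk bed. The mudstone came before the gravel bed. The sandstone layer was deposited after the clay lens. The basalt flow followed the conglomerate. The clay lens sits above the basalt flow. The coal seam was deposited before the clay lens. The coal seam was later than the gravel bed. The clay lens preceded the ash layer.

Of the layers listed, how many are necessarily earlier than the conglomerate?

4

Directly stated before the conglomerate: the coal seam.
The chalk bed reaches the conglomerate via the chalk bed → the gravel bed → the coal seam → the conglomerate.
The gravel bed reaches the conglomerate via the gravel bed → the coal seam → the conglomerate.
The mudstone reaches the conglomerate via the mudstone → the gravel bed → the coal seam → the conglomerate.
No chain forces the basalt flow (or any of the others) ahead of the conglomerate.
That's the chalk bed, the coal seam, the gravel bed, and the mudstone — 4 in all.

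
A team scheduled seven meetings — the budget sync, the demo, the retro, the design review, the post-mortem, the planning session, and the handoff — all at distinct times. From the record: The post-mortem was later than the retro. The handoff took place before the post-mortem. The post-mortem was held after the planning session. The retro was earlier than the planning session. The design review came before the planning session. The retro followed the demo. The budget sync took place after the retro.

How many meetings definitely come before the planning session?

Directly stated before the planning session: the design review and the retro.
The demo reaches the planning session via the demo → the retro → the planning session.
That's the demo, the design review, and the retro — 3 in all.

3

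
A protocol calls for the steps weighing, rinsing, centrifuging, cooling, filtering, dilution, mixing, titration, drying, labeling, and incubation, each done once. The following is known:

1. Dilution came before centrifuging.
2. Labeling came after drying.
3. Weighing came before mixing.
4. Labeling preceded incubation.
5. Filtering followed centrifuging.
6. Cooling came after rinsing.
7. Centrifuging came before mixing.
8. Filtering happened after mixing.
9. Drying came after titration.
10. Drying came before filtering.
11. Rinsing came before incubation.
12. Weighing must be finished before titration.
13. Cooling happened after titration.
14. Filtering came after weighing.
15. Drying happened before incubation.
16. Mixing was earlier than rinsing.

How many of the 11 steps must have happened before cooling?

6

Directly stated before cooling: rinsing and titration.
Centrifuging reaches cooling via centrifuging → mixing → rinsing → cooling.
Dilution reaches cooling via dilution → centrifuging → mixing → rinsing → cooling.
Mixing reaches cooling via mixing → rinsing → cooling.
Likewise weighing reaches cooling by chaining the stated constraints.
No chain forces drying (or any of the others) ahead of cooling.
That's centrifuging, dilution, mixing, rinsing, titration, and weighing — 6 in all.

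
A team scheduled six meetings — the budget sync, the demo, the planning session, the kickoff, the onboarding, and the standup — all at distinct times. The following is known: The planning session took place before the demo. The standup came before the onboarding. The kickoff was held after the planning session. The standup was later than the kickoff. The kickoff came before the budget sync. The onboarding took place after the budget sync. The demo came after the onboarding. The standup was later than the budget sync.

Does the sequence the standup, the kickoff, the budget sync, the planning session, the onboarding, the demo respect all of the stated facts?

The constraints require the budget sync before the standup, but in the proposed sequence the standup appears ahead of the budget sync. That one violation is enough.

no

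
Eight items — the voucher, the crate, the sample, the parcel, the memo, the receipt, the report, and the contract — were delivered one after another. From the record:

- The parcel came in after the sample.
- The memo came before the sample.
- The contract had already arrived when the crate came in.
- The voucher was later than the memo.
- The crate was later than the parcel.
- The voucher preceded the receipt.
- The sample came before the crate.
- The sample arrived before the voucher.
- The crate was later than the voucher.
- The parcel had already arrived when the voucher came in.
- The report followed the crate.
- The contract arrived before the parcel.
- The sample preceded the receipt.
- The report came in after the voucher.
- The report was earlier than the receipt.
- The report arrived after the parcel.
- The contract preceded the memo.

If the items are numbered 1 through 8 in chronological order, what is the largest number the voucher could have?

The voucher must come before the crate, the receipt, and the report — 3 items forced after it.
Everything else can be placed before the voucher in some valid order, so the voucher can sit as late as position 8 − 3 = 5.

5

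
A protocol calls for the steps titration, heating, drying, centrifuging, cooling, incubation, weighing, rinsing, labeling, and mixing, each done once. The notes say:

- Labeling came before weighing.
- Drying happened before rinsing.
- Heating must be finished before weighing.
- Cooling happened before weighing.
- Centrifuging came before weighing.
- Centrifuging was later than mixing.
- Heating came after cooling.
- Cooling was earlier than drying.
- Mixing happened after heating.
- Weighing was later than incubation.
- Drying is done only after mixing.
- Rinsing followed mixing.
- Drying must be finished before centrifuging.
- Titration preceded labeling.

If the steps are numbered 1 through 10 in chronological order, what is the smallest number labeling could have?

Titration must come before labeling — 1 forced predecessor.
Nothing else is forced ahead of labeling, so its earliest slot is position 1 + 1 = 2.

2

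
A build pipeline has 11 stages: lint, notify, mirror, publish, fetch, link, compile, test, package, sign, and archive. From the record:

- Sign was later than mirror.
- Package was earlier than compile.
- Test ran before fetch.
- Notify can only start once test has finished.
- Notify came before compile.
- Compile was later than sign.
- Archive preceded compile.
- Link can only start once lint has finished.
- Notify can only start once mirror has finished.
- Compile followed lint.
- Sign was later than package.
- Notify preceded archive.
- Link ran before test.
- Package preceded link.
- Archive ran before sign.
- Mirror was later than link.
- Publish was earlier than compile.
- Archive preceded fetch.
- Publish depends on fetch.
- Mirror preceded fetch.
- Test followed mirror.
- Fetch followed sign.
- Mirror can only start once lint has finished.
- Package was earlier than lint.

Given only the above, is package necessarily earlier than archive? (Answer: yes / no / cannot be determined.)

Chain the constraints: package → lint → mirror → notify → archive. Each link is directly stated, so package comes before archive.

yes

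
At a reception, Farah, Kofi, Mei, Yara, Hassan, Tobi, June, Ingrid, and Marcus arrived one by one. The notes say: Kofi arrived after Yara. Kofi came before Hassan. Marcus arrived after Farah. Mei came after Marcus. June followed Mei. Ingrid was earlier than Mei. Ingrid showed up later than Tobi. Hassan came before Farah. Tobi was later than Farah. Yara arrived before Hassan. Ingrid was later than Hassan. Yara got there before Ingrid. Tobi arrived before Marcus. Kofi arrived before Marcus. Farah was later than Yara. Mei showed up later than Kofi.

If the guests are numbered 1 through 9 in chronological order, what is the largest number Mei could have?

Mei must come before June — 1 guest forced after them.
Everything else can be placed before Mei in some valid order, so Mei can sit as late as position 9 − 1 = 8.

8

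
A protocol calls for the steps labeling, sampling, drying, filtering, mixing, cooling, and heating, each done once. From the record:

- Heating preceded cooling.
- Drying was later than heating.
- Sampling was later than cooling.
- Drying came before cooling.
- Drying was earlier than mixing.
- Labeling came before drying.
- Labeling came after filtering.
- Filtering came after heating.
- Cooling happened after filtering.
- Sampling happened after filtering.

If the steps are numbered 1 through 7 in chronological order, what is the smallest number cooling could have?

5

Drying, filtering, heating, and labeling must all come before cooling — 4 forced predecessors.
Nothing else is forced ahead of cooling, so its earliest slot is position 4 + 1 = 5.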